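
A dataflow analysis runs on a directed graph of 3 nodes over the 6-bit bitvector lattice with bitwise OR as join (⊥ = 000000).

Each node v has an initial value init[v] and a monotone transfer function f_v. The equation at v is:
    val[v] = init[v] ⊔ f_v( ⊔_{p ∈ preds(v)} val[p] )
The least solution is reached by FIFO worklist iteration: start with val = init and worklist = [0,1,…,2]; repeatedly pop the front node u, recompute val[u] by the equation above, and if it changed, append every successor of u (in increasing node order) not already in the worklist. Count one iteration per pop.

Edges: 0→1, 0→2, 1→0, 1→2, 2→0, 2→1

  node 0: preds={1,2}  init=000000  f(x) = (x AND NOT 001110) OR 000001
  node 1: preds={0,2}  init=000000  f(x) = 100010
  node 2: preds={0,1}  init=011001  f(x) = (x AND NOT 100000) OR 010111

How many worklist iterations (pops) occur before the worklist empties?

6

Iteration log — 6 steps:
  step 1. node 0  ⊔preds=011001  new=010001  old=000000  +wl: 
  step 2. node 1  ⊔preds=011001  new=100010  old=000000  +wl: 0
  step 3. node 2  ⊔preds=110011  new=011111  old=011001  +wl: 1
  step 4. node 0  ⊔preds=111111  new=110001  old=010001  +wl: 2
  step 5. node 1  ⊔preds=111111  new=100010  stable
  step 6. node 2  ⊔preds=110011  new=011111  stable

Least fixpoint reached:
  node 0: 110001
  node 1: 100010
  node 2: 011111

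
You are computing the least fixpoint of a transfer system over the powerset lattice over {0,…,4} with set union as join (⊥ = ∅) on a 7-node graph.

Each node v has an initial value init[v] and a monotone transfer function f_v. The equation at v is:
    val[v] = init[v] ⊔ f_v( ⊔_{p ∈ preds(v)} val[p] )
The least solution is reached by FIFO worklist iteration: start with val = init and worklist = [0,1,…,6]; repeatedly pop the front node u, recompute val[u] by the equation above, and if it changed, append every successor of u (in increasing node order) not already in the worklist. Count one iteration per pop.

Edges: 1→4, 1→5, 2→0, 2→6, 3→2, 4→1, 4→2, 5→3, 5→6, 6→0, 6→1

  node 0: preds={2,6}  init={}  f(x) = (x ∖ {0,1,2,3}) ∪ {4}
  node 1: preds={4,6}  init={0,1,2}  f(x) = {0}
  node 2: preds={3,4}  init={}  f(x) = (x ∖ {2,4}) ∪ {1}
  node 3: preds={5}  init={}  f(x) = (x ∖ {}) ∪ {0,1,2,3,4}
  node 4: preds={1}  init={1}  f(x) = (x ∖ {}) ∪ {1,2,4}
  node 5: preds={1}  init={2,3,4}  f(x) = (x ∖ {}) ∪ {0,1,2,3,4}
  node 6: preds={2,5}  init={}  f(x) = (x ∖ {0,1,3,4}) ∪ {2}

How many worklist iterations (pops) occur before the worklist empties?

13

Worklist (13 pops):
  #1 pop 0: in={} → {4} (was {}); enqueue []
  #2 pop 1: in={1} → {0,1,2} (no change)
  #3 pop 2: in={1} → {1} (was {}); enqueue [0]
  #4 pop 3: in={2,3,4} → {0,1,2,3,4} (was {}); enqueue [2]
  #5 pop 4: in={0,1,2} → {0,1,2,4} (was {1}); enqueue [1]
  #6 pop 5: in={0,1,2} → {0,1,2,3,4} (was {2,3,4}); enqueue [3]
  #7 pop 6: in={0,1,2,3,4} → {2} (was {}); enqueue []
  #8 pop 0: in={1,2} → {4} (no change)
  #9 pop 2: in={0,1,2,3,4} → {0,1,3} (was {1}); enqueue [0,6]
  #10 pop 1: in={0,1,2,4} → {0,1,2} (no change)
  #11 pop 3: in={0,1,2,3,4} → {0,1,2,3,4} (no change)
  #12 pop 0: in={0,1,2,3} → {4} (no change)
  #13 pop 6: in={0,1,2,3,4} → {2} (no change)

Fixpoint:
  val[0] = {4}
  val[1] = {0,1,2}
  val[2] = {0,1,3}
  val[3] = {0,1,2,3,4}
  val[4] = {0,1,2,4}
  val[5] = {0,1,2,3,4}
  val[6] = {2}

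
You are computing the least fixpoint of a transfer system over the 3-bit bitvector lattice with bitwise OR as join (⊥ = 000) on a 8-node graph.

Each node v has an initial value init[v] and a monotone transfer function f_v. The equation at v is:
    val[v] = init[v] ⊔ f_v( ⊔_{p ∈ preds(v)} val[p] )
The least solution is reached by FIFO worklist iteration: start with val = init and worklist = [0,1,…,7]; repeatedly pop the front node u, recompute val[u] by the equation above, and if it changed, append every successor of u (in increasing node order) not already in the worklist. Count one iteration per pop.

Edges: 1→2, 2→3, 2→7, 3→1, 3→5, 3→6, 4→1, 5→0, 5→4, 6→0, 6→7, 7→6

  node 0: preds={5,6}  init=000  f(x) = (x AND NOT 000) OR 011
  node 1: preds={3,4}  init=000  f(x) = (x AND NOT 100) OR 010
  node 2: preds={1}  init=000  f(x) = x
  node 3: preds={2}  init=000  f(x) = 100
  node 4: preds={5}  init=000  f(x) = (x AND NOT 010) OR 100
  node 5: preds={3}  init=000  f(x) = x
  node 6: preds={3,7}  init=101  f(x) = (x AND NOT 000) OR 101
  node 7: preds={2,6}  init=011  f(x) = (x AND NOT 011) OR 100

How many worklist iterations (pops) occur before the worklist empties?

Trace (12 dequeues):
  [1] u=0 | in 101 | out 111 | prev 000 | push {}
  [2] u=1 | in 000 | out 010 | prev 000 | push {}
  [3] u=2 | in 010 | out 010 | prev 000 | push {}
  [4] u=3 | in 010 | out 100 | prev 000 | push {1}
  [5] u=4 | in 000 | out 100 | prev 000 | push {}
  [6] u=5 | in 100 | out 100 | prev 000 | push {0,4}
  [7] u=6 | in 111 | out 111 | prev 101 | push {}
  [8] u=7 | in 111 | out 111 | prev 011 | push {6}
  [9] u=1 | in 100 | out 010 | ==
  [10] u=0 | in 111 | out 111 | ==
  [11] u=4 | in 100 | out 100 | ==
  [12] u=6 | in 111 | out 111 | ==

Converged values:
  [0] 111
  [1] 010
  [2] 010
  [3] 100
  [4] 100
  [5] 100
  [6] 111
  [7] 111

12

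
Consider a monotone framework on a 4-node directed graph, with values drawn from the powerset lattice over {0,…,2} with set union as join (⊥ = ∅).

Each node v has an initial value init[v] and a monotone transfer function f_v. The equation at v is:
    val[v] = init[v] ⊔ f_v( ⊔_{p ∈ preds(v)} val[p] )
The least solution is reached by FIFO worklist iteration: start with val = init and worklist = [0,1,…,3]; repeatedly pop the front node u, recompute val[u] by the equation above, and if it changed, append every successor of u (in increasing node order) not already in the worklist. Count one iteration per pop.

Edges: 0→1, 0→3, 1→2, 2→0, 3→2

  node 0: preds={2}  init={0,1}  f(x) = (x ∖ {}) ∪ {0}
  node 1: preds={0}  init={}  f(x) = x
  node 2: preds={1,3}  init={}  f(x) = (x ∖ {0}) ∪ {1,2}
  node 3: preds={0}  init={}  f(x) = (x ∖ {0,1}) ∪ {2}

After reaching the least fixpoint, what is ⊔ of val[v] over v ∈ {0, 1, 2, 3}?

Iteration log — 9 steps:
  step 1. node 0  ⊔preds={}  new={0,1}  stable
  step 2. node 1  ⊔preds={0,1}  new={0,1}  old={}  +wl: 
  step 3. node 2  ⊔preds={0,1}  new={1,2}  old={}  +wl: 0
  step 4. node 3  ⊔preds={0,1}  new={2}  old={}  +wl: 2
  step 5. node 0  ⊔preds={1,2}  new={0,1,2}  old={0,1}  +wl: 1,3
  step 6. node 2  ⊔preds={0,1,2}  new={1,2}  stable
  step 7. node 1  ⊔preds={0,1,2}  new={0,1,2}  old={0,1}  +wl: 2
  step 8. node 3  ⊔preds={0,1,2}  new={2}  stable
  step 9. node 2  ⊔preds={0,1,2}  new={1,2}  stable

Least fixpoint reached:
  node 0: {0,1,2}
  node 1: {0,1,2}
  node 2: {1,2}
  node 3: {2}

{0,1,2}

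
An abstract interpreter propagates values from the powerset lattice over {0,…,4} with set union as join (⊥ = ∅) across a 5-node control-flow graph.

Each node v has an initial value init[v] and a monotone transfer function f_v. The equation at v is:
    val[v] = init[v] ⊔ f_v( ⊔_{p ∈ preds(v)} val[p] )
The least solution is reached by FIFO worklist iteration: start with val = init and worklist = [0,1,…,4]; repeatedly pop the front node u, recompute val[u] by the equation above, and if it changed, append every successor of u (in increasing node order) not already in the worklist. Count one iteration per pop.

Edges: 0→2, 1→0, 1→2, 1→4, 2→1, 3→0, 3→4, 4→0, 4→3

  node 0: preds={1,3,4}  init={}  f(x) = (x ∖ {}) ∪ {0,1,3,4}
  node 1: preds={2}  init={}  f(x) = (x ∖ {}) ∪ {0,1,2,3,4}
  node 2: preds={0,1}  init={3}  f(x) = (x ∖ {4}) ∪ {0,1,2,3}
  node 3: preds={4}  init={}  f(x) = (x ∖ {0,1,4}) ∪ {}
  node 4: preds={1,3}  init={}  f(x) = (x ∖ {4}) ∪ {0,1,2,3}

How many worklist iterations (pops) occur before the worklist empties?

Worklist (11 pops):
  #1 pop 0: in={} → {0,1,3,4} (was {}); enqueue []
  #2 pop 1: in={3} → {0,1,2,3,4} (was {}); enqueue [0]
  #3 pop 2: in={0,1,2,3,4} → {0,1,2,3} (was {3}); enqueue [1]
  #4 pop 3: in={} → {} (no change)
  #5 pop 4: in={0,1,2,3,4} → {0,1,2,3} (was {}); enqueue [3]
  #6 pop 0: in={0,1,2,3,4} → {0,1,2,3,4} (was {0,1,3,4}); enqueue [2]
  #7 pop 1: in={0,1,2,3} → {0,1,2,3,4} (no change)
  #8 pop 3: in={0,1,2,3} → {2,3} (was {}); enqueue [0,4]
  #9 pop 2: in={0,1,2,3,4} → {0,1,2,3} (no change)
  #10 pop 0: in={0,1,2,3,4} → {0,1,2,3,4} (no change)
  #11 pop 4: in={0,1,2,3,4} → {0,1,2,3} (no change)

Fixpoint:
  val[0] = {0,1,2,3,4}
  val[1] = {0,1,2,3,4}
  val[2] = {0,1,2,3}
  val[3] = {2,3}
  val[4] = {0,1,2,3}

11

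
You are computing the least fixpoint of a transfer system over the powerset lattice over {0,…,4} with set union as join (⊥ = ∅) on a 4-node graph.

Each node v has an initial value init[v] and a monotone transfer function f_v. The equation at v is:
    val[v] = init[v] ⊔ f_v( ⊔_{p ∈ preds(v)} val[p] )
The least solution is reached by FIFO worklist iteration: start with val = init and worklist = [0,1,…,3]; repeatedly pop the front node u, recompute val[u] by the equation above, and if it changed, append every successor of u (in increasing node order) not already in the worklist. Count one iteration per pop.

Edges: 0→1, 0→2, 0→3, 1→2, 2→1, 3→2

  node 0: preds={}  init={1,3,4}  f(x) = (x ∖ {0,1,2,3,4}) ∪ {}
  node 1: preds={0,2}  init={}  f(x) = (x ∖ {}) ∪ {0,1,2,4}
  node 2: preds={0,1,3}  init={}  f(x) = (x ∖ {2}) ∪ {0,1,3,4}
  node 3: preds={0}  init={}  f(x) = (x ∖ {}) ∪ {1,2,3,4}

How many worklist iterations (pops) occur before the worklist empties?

6

Iteration log — 6 steps:
  step 1. node 0  ⊔preds={}  new={1,3,4}  stable
  step 2. node 1  ⊔preds={1,3,4}  new={0,1,2,3,4}  old={}  +wl: 
  step 3. node 2  ⊔preds={0,1,2,3,4}  new={0,1,3,4}  old={}  +wl: 1
  step 4. node 3  ⊔preds={1,3,4}  new={1,2,3,4}  old={}  +wl: 2
  step 5. node 1  ⊔preds={0,1,3,4}  new={0,1,2,3,4}  stable
  step 6. node 2  ⊔preds={0,1,2,3,4}  new={0,1,3,4}  stable

Least fixpoint reached:
  node 0: {1,3,4}
  node 1: {0,1,2,3,4}
  node 2: {0,1,3,4}
  node 3: {1,2,3,4}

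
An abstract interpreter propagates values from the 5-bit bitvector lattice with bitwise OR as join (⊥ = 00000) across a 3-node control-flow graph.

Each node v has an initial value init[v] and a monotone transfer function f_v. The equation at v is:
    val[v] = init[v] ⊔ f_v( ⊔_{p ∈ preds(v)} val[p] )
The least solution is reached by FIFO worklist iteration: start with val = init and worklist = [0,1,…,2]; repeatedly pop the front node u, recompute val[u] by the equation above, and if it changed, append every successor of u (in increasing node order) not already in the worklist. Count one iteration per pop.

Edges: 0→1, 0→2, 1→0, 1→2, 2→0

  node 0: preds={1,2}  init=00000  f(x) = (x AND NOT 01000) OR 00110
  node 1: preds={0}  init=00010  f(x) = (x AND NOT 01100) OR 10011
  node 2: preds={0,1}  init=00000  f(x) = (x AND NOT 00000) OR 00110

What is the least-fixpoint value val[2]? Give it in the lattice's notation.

Trace (6 dequeues):
  [1] u=0 | in 00010 | out 00110 | prev 00000 | push {}
  [2] u=1 | in 00110 | out 10011 | prev 00010 | push {0}
  [3] u=2 | in 10111 | out 10111 | prev 00000 | push {}
  [4] u=0 | in 10111 | out 10111 | prev 00110 | push {1,2}
  [5] u=1 | in 10111 | out 10011 | ==
  [6] u=2 | in 10111 | out 10111 | ==

Converged values:
  [0] 10111
  [1] 10011
  [2] 10111

10111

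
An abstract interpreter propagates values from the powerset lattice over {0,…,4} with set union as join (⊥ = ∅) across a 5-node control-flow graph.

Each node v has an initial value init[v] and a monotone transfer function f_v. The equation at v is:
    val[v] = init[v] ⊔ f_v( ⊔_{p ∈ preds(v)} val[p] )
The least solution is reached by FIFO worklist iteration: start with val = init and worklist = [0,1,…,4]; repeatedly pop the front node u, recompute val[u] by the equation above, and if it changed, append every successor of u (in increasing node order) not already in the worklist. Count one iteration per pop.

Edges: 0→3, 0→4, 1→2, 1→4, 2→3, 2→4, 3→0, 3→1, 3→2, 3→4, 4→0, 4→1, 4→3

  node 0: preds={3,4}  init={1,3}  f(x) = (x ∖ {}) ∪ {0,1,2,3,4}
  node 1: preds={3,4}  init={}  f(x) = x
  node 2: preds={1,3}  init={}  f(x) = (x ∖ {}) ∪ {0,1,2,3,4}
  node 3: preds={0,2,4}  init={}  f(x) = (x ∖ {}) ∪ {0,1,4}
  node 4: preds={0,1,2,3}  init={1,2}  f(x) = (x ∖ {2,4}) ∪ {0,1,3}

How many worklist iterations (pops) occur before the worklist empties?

Trace (10 dequeues):
  [1] u=0 | in {1,2} | out {0,1,2,3,4} | prev {1,3} | push {}
  [2] u=1 | in {1,2} | out {1,2} | prev {} | push {}
  [3] u=2 | in {1,2} | out {0,1,2,3,4} | prev {} | push {}
  [4] u=3 | in {0,1,2,3,4} | out {0,1,2,3,4} | prev {} | push {0,1,2}
  [5] u=4 | in {0,1,2,3,4} | out {0,1,2,3} | prev {1,2} | push {3}
  [6] u=0 | in {0,1,2,3,4} | out {0,1,2,3,4} | ==
  [7] u=1 | in {0,1,2,3,4} | out {0,1,2,3,4} | prev {1,2} | push {4}
  [8] u=2 | in {0,1,2,3,4} | out {0,1,2,3,4} | ==
  [9] u=3 | in {0,1,2,3,4} | out {0,1,2,3,4} | ==
  [10] u=4 | in {0,1,2,3,4} | out {0,1,2,3} | ==

Converged values:
  [0] {0,1,2,3,4}
  [1] {0,1,2,3,4}
  [2] {0,1,2,3,4}
  [3] {0,1,2,3,4}
  [4] {0,1,2,3}

10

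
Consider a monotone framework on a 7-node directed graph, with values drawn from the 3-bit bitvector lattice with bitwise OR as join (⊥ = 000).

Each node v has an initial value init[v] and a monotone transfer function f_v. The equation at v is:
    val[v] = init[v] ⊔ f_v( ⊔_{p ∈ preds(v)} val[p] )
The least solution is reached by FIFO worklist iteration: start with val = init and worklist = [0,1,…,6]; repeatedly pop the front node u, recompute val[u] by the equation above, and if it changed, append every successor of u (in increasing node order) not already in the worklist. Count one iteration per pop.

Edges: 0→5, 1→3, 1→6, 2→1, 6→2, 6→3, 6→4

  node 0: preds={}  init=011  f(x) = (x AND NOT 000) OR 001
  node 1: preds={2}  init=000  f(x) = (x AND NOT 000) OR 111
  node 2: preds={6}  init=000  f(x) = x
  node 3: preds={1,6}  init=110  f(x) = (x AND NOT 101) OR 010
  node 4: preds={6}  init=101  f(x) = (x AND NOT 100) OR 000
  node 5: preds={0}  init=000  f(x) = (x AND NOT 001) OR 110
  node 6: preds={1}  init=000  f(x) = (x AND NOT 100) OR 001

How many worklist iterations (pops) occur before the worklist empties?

11

Worklist (11 pops):
  #1 pop 0: in=000 → 011 (no change)
  #2 pop 1: in=000 → 111 (was 000); enqueue []
  #3 pop 2: in=000 → 000 (no change)
  #4 pop 3: in=111 → 110 (no change)
  #5 pop 4: in=000 → 101 (no change)
  #6 pop 5: in=011 → 110 (was 000); enqueue []
  #7 pop 6: in=111 → 011 (was 000); enqueue [2,3,4]
  #8 pop 2: in=011 → 011 (was 000); enqueue [1]
  #9 pop 3: in=111 → 110 (no change)
  #10 pop 4: in=011 → 111 (was 101); enqueue []
  #11 pop 1: in=011 → 111 (no change)

Fixpoint:
  val[0] = 011
  val[1] = 111
  val[2] = 011
  val[3] = 110
  val[4] = 111
  val[5] = 110
  val[6] = 011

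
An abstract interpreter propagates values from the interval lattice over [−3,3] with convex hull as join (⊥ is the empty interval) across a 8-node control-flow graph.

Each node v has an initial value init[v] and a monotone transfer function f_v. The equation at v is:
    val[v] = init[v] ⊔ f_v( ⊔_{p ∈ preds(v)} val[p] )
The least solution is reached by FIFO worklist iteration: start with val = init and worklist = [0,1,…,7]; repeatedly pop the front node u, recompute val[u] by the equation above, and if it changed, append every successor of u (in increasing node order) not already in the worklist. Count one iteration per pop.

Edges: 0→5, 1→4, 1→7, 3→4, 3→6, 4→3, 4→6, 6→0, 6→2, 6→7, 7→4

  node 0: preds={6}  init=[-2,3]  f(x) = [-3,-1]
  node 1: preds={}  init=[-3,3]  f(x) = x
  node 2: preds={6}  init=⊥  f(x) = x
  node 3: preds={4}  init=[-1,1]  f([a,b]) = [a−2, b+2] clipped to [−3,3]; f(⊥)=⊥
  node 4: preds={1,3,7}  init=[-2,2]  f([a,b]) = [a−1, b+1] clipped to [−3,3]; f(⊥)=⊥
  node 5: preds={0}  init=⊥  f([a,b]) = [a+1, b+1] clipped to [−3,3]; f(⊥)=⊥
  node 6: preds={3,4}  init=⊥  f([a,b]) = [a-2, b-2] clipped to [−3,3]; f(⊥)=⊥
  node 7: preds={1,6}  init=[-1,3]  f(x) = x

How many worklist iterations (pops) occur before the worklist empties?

12

Trace (12 dequeues):
  [1] u=0 | in ⊥ | out [-3,3] | prev [-2,3] | push {}
  [2] u=1 | in ⊥ | out [-3,3] | ==
  [3] u=2 | in ⊥ | out ⊥ | ==
  [4] u=3 | in [-2,2] | out [-3,3] | prev [-1,1] | push {}
  [5] u=4 | in [-3,3] | out [-3,3] | prev [-2,2] | push {3}
  [6] u=5 | in [-3,3] | out [-2,3] | prev ⊥ | push {}
  [7] u=6 | in [-3,3] | out [-3,1] | prev ⊥ | push {0,2}
  [8] u=7 | in [-3,3] | out [-3,3] | prev [-1,3] | push {4}
  [9] u=3 | in [-3,3] | out [-3,3] | ==
  [10] u=0 | in [-3,1] | out [-3,3] | ==
  [11] u=2 | in [-3,1] | out [-3,1] | prev ⊥ | push {}
  [12] u=4 | in [-3,3] | out [-3,3] | ==

Converged values:
  [0] [-3,3]
  [1] [-3,3]
  [2] [-3,1]
  [3] [-3,3]
  [4] [-3,3]
  [5] [-2,3]
  [6] [-3,1]
  [7] [-3,3]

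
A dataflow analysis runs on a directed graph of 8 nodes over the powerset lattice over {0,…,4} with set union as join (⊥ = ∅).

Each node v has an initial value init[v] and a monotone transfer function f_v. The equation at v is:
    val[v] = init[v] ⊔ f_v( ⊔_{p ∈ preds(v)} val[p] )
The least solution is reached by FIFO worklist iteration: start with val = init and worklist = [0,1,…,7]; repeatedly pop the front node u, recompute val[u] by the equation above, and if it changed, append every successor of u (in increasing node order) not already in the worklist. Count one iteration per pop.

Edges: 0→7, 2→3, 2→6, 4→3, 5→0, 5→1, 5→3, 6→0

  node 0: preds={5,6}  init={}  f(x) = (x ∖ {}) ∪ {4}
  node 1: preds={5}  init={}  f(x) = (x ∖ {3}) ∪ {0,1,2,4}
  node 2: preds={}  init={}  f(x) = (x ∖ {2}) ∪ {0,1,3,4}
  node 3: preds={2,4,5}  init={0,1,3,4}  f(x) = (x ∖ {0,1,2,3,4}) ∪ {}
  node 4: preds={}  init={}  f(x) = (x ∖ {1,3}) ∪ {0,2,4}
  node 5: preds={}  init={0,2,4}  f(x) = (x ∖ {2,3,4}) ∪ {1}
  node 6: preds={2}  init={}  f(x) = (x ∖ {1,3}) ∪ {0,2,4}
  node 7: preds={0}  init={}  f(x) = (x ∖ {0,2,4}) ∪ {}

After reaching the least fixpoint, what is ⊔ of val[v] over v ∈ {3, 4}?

{0,1,2,3,4}

Trace (12 dequeues):
  [1] u=0 | in {0,2,4} | out {0,2,4} | prev {} | push {}
  [2] u=1 | in {0,2,4} | out {0,1,2,4} | prev {} | push {}
  [3] u=2 | in {} | out {0,1,3,4} | prev {} | push {}
  [4] u=3 | in {0,1,2,3,4} | out {0,1,3,4} | ==
  [5] u=4 | in {} | out {0,2,4} | prev {} | push {3}
  [6] u=5 | in {} | out {0,1,2,4} | prev {0,2,4} | push {0,1}
  [7] u=6 | in {0,1,3,4} | out {0,2,4} | prev {} | push {}
  [8] u=7 | in {0,2,4} | out {} | ==
  [9] u=3 | in {0,1,2,3,4} | out {0,1,3,4} | ==
  [10] u=0 | in {0,1,2,4} | out {0,1,2,4} | prev {0,2,4} | push {7}
  [11] u=1 | in {0,1,2,4} | out {0,1,2,4} | ==
  [12] u=7 | in {0,1,2,4} | out {1} | prev {} | push {}

Converged values:
  [0] {0,1,2,4}
  [1] {0,1,2,4}
  [2] {0,1,3,4}
  [3] {0,1,3,4}
  [4] {0,2,4}
  [5] {0,1,2,4}
  [6] {0,2,4}
  [7] {1}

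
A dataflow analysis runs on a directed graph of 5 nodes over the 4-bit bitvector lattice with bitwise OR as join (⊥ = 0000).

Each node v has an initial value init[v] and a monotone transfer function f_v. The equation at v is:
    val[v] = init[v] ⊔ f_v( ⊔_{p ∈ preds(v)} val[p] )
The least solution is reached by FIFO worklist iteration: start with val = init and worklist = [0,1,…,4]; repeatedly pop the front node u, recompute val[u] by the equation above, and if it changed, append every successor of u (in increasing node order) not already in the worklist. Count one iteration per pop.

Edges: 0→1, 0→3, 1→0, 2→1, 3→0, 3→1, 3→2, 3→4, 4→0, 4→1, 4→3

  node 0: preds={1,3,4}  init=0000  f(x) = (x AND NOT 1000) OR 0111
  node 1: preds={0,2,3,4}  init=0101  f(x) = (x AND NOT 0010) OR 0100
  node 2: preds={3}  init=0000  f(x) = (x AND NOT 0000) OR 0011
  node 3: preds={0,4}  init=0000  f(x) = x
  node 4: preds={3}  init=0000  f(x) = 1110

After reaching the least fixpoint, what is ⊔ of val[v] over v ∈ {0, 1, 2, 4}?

Worklist (14 pops):
  #1 pop 0: in=0101 → 0111 (was 0000); enqueue []
  #2 pop 1: in=0111 → 0101 (no change)
  #3 pop 2: in=0000 → 0011 (was 0000); enqueue [1]
  #4 pop 3: in=0111 → 0111 (was 0000); enqueue [0,2]
  #5 pop 4: in=0111 → 1110 (was 0000); enqueue [3]
  #6 pop 1: in=1111 → 1101 (was 0101); enqueue []
  #7 pop 0: in=1111 → 0111 (no change)
  #8 pop 2: in=0111 → 0111 (was 0011); enqueue [1]
  #9 pop 3: in=1111 → 1111 (was 0111); enqueue [0,2,4]
  #10 pop 1: in=1111 → 1101 (no change)
  #11 pop 0: in=1111 → 0111 (no change)
  #12 pop 2: in=1111 → 1111 (was 0111); enqueue [1]
  #13 pop 4: in=1111 → 1110 (no change)
  #14 pop 1: in=1111 → 1101 (no change)

Fixpoint:
  val[0] = 0111
  val[1] = 1101
  val[2] = 1111
  val[3] = 1111
  val[4] = 1110

1111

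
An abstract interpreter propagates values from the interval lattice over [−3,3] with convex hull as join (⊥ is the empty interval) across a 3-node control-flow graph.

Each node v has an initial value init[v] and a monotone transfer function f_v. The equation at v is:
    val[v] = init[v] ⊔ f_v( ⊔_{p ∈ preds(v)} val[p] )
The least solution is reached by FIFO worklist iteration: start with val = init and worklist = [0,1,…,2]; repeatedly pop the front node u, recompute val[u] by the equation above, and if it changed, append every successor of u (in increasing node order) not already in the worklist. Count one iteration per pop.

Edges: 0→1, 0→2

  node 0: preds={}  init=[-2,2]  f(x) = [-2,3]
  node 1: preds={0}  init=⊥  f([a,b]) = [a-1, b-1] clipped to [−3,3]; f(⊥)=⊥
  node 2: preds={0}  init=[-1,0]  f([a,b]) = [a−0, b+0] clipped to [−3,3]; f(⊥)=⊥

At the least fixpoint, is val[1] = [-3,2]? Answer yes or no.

yes

Worklist (3 pops):
  #1 pop 0: in=⊥ → [-2,3] (was [-2,2]); enqueue []
  #2 pop 1: in=[-2,3] → [-3,2] (was ⊥); enqueue []
  #3 pop 2: in=[-2,3] → [-2,3] (was [-1,0]); enqueue []

Fixpoint:
  val[0] = [-2,3]
  val[1] = [-3,2]
  val[2] = [-2,3]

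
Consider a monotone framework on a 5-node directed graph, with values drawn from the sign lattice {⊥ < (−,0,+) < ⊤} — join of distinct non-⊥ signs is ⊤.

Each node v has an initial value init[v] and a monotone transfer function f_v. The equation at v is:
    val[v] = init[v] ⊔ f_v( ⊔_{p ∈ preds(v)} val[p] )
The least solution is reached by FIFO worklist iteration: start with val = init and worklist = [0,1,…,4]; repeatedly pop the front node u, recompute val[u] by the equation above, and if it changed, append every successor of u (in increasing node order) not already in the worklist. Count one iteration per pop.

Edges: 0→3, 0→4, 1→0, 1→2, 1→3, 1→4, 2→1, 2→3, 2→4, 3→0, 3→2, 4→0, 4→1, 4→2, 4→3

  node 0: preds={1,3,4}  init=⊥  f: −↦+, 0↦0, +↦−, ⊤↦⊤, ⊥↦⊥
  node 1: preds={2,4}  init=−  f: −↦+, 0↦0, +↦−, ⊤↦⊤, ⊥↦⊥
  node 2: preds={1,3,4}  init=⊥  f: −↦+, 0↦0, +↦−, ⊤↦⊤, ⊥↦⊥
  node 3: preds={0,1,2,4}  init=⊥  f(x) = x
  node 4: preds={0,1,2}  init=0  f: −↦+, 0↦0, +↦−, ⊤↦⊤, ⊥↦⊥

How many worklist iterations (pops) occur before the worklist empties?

Trace (9 dequeues):
  [1] u=0 | in ⊤ | out ⊤ | prev ⊥ | push {}
  [2] u=1 | in 0 | out ⊤ | prev − | push {0}
  [3] u=2 | in ⊤ | out ⊤ | prev ⊥ | push {1}
  [4] u=3 | in ⊤ | out ⊤ | prev ⊥ | push {2}
  [5] u=4 | in ⊤ | out ⊤ | prev 0 | push {3}
  [6] u=0 | in ⊤ | out ⊤ | ==
  [7] u=1 | in ⊤ | out ⊤ | ==
  [8] u=2 | in ⊤ | out ⊤ | ==
  [9] u=3 | in ⊤ | out ⊤ | ==

Converged values:
  [0] ⊤
  [1] ⊤
  [2] ⊤
  [3] ⊤
  [4] ⊤

9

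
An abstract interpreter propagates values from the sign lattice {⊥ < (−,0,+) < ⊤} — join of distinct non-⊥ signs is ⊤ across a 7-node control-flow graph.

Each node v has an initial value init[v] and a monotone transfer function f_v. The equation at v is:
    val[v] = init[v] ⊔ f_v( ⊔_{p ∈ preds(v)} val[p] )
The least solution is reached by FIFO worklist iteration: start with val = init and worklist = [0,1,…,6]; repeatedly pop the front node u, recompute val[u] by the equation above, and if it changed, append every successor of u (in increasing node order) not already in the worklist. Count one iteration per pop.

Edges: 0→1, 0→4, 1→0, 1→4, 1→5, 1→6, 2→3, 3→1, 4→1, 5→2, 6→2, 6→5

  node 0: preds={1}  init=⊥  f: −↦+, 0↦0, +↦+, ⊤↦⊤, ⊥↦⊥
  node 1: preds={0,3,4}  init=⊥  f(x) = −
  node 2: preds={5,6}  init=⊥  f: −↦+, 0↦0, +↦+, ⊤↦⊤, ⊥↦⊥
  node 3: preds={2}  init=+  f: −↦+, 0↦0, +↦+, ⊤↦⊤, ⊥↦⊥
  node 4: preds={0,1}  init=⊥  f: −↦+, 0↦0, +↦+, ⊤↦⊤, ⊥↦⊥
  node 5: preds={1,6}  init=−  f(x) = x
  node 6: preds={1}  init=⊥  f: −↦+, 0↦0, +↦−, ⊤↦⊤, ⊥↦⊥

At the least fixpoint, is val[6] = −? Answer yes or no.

Iteration log — 15 steps:
  step 1. node 0  ⊔preds=⊥  new=⊥  stable
  step 2. node 1  ⊔preds=+  new=−  old=⊥  +wl: 0
  step 3. node 2  ⊔preds=−  new=+  old=⊥  +wl: 
  step 4. node 3  ⊔preds=+  new=+  stable
  step 5. node 4  ⊔preds=−  new=+  old=⊥  +wl: 1
  step 6. node 5  ⊔preds=−  new=−  stable
  step 7. node 6  ⊔preds=−  new=+  old=⊥  +wl: 2,5
  step 8. node 0  ⊔preds=−  new=+  old=⊥  +wl: 4
  step 9. node 1  ⊔preds=+  new=−  stable
  step 10. node 2  ⊔preds=⊤  new=⊤  old=+  +wl: 3
  step 11. node 5  ⊔preds=⊤  new=⊤  old=−  +wl: 2
  step 12. node 4  ⊔preds=⊤  new=⊤  old=+  +wl: 1
  step 13. node 3  ⊔preds=⊤  new=⊤  old=+  +wl: 
  step 14. node 2  ⊔preds=⊤  new=⊤  stable
  step 15. node 1  ⊔preds=⊤  new=−  stable

Least fixpoint reached:
  node 0: +
  node 1: −
  node 2: ⊤
  node 3: ⊤
  node 4: ⊤
  node 5: ⊤
  node 6: +

no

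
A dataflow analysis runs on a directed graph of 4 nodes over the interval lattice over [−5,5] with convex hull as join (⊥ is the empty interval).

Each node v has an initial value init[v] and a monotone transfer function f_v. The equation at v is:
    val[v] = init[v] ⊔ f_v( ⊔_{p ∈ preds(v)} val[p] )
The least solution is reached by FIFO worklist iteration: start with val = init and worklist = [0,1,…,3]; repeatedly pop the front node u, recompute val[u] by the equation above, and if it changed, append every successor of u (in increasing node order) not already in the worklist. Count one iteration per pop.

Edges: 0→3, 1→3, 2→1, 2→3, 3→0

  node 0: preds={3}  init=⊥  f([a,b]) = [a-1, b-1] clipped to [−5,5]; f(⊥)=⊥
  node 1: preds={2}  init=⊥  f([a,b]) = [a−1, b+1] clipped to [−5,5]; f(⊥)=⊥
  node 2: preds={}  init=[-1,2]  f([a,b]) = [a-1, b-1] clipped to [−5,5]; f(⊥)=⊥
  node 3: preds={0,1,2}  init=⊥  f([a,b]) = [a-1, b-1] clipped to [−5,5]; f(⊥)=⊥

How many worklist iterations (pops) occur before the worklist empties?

Iteration log — 8 steps:
  step 1. node 0  ⊔preds=⊥  new=⊥  stable
  step 2. node 1  ⊔preds=[-1,2]  new=[-2,3]  old=⊥  +wl: 
  step 3. node 2  ⊔preds=⊥  new=[-1,2]  stable
  step 4. node 3  ⊔preds=[-2,3]  new=[-3,2]  old=⊥  +wl: 0
  step 5. node 0  ⊔preds=[-3,2]  new=[-4,1]  old=⊥  +wl: 3
  step 6. node 3  ⊔preds=[-4,3]  new=[-5,2]  old=[-3,2]  +wl: 0
  step 7. node 0  ⊔preds=[-5,2]  new=[-5,1]  old=[-4,1]  +wl: 3
  step 8. node 3  ⊔preds=[-5,3]  new=[-5,2]  stable

Least fixpoint reached:
  node 0: [-5,1]
  node 1: [-2,3]
  node 2: [-1,2]
  node 3: [-5,2]

8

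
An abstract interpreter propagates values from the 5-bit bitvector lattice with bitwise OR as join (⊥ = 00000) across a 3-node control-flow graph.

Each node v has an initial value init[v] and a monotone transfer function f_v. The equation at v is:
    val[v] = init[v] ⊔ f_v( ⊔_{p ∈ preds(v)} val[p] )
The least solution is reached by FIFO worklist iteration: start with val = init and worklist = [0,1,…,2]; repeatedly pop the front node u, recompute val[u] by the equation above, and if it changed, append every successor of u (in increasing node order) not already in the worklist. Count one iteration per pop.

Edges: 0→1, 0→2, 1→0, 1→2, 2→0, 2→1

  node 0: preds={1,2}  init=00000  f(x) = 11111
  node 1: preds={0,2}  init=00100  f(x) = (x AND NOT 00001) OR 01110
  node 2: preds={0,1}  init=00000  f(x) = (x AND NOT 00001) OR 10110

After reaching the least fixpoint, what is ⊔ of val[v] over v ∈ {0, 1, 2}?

11111

Worklist (5 pops):
  #1 pop 0: in=00100 → 11111 (was 00000); enqueue []
  #2 pop 1: in=11111 → 11110 (was 00100); enqueue [0]
  #3 pop 2: in=11111 → 11110 (was 00000); enqueue [1]
  #4 pop 0: in=11110 → 11111 (no change)
  #5 pop 1: in=11111 → 11110 (no change)

Fixpoint:
  val[0] = 11111
  val[1] = 11110
  val[2] = 11110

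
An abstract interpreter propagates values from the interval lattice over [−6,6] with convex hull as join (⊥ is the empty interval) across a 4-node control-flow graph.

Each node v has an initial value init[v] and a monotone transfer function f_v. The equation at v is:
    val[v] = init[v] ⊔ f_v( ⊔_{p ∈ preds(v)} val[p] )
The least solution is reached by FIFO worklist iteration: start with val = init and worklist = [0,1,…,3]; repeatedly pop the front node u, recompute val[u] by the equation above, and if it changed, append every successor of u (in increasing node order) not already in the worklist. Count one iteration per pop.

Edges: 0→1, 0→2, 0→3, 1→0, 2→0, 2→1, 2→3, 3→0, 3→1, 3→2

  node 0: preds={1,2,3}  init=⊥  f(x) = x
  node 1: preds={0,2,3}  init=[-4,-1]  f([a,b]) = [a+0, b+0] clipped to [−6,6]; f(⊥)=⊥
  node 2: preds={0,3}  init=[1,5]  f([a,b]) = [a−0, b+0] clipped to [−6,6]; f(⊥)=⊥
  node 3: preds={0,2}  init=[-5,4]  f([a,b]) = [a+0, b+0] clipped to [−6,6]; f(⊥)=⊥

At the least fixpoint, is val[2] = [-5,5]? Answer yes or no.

Worklist (7 pops):
  #1 pop 0: in=[-5,5] → [-5,5] (was ⊥); enqueue []
  #2 pop 1: in=[-5,5] → [-5,5] (was [-4,-1]); enqueue [0]
  #3 pop 2: in=[-5,5] → [-5,5] (was [1,5]); enqueue [1]
  #4 pop 3: in=[-5,5] → [-5,5] (was [-5,4]); enqueue [2]
  #5 pop 0: in=[-5,5] → [-5,5] (no change)
  #6 pop 1: in=[-5,5] → [-5,5] (no change)
  #7 pop 2: in=[-5,5] → [-5,5] (no change)

Fixpoint:
  val[0] = [-5,5]
  val[1] = [-5,5]
  val[2] = [-5,5]
  val[3] = [-5,5]

yes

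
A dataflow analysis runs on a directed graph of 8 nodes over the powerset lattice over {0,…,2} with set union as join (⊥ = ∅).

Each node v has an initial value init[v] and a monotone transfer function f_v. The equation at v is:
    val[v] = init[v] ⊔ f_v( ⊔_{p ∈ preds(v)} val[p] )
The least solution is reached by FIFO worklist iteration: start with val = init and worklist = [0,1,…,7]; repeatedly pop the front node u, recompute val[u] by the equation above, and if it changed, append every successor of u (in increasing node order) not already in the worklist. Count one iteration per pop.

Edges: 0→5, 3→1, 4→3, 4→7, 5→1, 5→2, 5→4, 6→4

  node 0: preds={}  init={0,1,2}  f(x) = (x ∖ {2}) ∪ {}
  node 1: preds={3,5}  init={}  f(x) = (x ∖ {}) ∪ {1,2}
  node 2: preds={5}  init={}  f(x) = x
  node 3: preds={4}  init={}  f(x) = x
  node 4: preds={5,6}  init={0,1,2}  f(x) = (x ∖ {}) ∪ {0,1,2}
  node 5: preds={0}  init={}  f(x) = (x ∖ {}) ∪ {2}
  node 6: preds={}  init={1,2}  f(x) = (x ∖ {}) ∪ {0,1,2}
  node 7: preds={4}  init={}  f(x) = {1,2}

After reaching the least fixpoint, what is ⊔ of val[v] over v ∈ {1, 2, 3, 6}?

Trace (11 dequeues):
  [1] u=0 | in {} | out {0,1,2} | ==
  [2] u=1 | in {} | out {1,2} | prev {} | push {}
  [3] u=2 | in {} | out {} | ==
  [4] u=3 | in {0,1,2} | out {0,1,2} | prev {} | push {1}
  [5] u=4 | in {1,2} | out {0,1,2} | ==
  [6] u=5 | in {0,1,2} | out {0,1,2} | prev {} | push {2,4}
  [7] u=6 | in {} | out {0,1,2} | prev {1,2} | push {}
  [8] u=7 | in {0,1,2} | out {1,2} | prev {} | push {}
  [9] u=1 | in {0,1,2} | out {0,1,2} | prev {1,2} | push {}
  [10] u=2 | in {0,1,2} | out {0,1,2} | prev {} | push {}
  [11] u=4 | in {0,1,2} | out {0,1,2} | ==

Converged values:
  [0] {0,1,2}
  [1] {0,1,2}
  [2] {0,1,2}
  [3] {0,1,2}
  [4] {0,1,2}
  [5] {0,1,2}
  [6] {0,1,2}
  [7] {1,2}

{0,1,2}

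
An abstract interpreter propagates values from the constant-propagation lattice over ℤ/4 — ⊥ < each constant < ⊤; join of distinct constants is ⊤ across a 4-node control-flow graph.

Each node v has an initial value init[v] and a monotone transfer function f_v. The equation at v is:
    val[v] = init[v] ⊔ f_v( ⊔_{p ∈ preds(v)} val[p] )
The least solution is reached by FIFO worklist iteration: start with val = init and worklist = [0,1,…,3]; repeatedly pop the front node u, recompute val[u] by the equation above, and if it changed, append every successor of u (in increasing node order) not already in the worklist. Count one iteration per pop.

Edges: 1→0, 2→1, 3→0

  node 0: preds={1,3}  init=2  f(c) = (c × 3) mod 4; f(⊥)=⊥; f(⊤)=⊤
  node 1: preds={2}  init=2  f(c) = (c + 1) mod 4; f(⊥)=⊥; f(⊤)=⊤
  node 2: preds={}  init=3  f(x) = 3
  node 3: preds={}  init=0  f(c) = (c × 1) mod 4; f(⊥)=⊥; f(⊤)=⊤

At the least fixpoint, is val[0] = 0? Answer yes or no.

Iteration log — 5 steps:
  step 1. node 0  ⊔preds=⊤  new=⊤  old=2  +wl: 
  step 2. node 1  ⊔preds=3  new=⊤  old=2  +wl: 0
  step 3. node 2  ⊔preds=⊥  new=3  stable
  step 4. node 3  ⊔preds=⊥  new=0  stable
  step 5. node 0  ⊔preds=⊤  new=⊤  stable

Least fixpoint reached:
  node 0: ⊤
  node 1: ⊤
  node 2: 3
  node 3: 0

no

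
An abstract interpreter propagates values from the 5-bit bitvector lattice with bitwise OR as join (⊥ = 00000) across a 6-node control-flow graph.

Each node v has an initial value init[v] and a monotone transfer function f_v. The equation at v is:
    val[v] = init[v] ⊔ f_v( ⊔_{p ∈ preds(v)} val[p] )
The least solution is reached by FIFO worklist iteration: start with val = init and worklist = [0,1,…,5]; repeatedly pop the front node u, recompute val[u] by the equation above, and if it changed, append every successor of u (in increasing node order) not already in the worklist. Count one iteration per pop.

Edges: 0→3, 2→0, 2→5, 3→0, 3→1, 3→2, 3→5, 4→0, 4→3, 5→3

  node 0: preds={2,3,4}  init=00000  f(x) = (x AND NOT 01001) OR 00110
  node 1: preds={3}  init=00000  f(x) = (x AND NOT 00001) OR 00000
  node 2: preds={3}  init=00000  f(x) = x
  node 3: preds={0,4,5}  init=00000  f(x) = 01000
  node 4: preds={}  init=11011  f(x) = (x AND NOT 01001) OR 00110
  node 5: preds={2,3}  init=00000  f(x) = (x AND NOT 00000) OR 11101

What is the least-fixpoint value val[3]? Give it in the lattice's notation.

Worklist (12 pops):
  #1 pop 0: in=11011 → 10110 (was 00000); enqueue []
  #2 pop 1: in=00000 → 00000 (no change)
  #3 pop 2: in=00000 → 00000 (no change)
  #4 pop 3: in=11111 → 01000 (was 00000); enqueue [0,1,2]
  #5 pop 4: in=00000 → 11111 (was 11011); enqueue [3]
  #6 pop 5: in=01000 → 11101 (was 00000); enqueue []
  #7 pop 0: in=11111 → 10110 (no change)
  #8 pop 1: in=01000 → 01000 (was 00000); enqueue []
  #9 pop 2: in=01000 → 01000 (was 00000); enqueue [0,5]
  #10 pop 3: in=11111 → 01000 (no change)
  #11 pop 0: in=11111 → 10110 (no change)
  #12 pop 5: in=01000 → 11101 (no change)

Fixpoint:
  val[0] = 10110
  val[1] = 01000
  val[2] = 01000
  val[3] = 01000
  val[4] = 11111
  val[5] = 11101

01000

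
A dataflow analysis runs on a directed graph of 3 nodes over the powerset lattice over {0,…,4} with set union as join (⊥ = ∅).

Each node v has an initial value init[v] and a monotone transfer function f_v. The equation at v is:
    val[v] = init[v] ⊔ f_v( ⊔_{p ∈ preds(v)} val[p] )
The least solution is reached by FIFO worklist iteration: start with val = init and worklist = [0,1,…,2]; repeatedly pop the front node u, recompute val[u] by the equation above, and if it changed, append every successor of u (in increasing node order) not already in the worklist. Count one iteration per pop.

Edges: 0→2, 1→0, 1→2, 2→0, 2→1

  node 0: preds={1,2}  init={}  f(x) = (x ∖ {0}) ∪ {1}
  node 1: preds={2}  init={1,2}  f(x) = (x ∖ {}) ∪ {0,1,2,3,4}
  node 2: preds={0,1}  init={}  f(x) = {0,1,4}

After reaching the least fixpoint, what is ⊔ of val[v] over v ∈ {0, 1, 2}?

{0,1,2,3,4}

Trace (6 dequeues):
  [1] u=0 | in {1,2} | out {1,2} | prev {} | push {}
  [2] u=1 | in {} | out {0,1,2,3,4} | prev {1,2} | push {0}
  [3] u=2 | in {0,1,2,3,4} | out {0,1,4} | prev {} | push {1}
  [4] u=0 | in {0,1,2,3,4} | out {1,2,3,4} | prev {1,2} | push {2}
  [5] u=1 | in {0,1,4} | out {0,1,2,3,4} | ==
  [6] u=2 | in {0,1,2,3,4} | out {0,1,4} | ==

Converged values:
  [0] {1,2,3,4}
  [1] {0,1,2,3,4}
  [2] {0,1,4}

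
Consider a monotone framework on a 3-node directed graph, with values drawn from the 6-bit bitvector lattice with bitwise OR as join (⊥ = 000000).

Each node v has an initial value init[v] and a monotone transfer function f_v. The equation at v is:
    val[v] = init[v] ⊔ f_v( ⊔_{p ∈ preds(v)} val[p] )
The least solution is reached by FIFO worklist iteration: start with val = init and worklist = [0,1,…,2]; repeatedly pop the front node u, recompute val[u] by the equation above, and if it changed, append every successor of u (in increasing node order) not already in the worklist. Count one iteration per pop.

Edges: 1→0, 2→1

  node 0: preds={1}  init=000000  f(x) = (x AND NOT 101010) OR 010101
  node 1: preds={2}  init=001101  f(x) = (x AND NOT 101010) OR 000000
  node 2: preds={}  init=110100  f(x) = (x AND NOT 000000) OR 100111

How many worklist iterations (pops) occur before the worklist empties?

5

Trace (5 dequeues):
  [1] u=0 | in 001101 | out 010101 | prev 000000 | push {}
  [2] u=1 | in 110100 | out 011101 | prev 001101 | push {0}
  [3] u=2 | in 000000 | out 110111 | prev 110100 | push {1}
  [4] u=0 | in 011101 | out 010101 | ==
  [5] u=1 | in 110111 | out 011101 | ==

Converged values:
  [0] 010101
  [1] 011101
  [2] 110111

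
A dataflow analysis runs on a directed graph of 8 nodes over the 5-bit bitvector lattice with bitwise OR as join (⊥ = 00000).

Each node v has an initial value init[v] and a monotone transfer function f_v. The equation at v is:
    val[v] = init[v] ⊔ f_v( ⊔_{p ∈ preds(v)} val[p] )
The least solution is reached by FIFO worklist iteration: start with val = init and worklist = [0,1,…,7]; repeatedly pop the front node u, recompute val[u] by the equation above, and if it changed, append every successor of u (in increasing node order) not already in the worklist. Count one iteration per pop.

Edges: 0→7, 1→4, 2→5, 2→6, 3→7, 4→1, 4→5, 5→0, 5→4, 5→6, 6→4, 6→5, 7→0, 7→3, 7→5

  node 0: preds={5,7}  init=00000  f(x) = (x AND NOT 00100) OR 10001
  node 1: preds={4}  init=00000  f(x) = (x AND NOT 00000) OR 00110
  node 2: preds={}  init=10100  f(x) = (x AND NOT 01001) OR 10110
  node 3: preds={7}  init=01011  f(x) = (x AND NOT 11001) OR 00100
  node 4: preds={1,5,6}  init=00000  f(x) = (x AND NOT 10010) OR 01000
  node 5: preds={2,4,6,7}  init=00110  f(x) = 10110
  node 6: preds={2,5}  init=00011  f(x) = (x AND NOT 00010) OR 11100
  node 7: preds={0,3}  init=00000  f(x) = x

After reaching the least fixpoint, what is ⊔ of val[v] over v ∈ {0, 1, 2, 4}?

11111

Trace (14 dequeues):
  [1] u=0 | in 00110 | out 10011 | prev 00000 | push {}
  [2] u=1 | in 00000 | out 00110 | prev 00000 | push {}
  [3] u=2 | in 00000 | out 10110 | prev 10100 | push {}
  [4] u=3 | in 00000 | out 01111 | prev 01011 | push {}
  [5] u=4 | in 00111 | out 01101 | prev 00000 | push {1}
  [6] u=5 | in 11111 | out 10110 | prev 00110 | push {0,4}
  [7] u=6 | in 10110 | out 11111 | prev 00011 | push {5}
  [8] u=7 | in 11111 | out 11111 | prev 00000 | push {3}
  [9] u=1 | in 01101 | out 01111 | prev 00110 | push {}
  [10] u=0 | in 11111 | out 11011 | prev 10011 | push {7}
  [11] u=4 | in 11111 | out 01101 | ==
  [12] u=5 | in 11111 | out 10110 | ==
  [13] u=3 | in 11111 | out 01111 | ==
  [14] u=7 | in 11111 | out 11111 | ==

Converged values:
  [0] 11011
  [1] 01111
  [2] 10110
  [3] 01111
  [4] 01101
  [5] 10110
  [6] 11111
  [7] 11111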